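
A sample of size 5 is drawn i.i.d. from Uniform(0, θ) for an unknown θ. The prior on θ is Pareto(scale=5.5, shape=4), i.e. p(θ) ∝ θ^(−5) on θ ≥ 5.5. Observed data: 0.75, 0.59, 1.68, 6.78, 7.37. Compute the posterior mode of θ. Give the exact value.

θ̂_MAP = 7.37

The Uniform(0, θ) likelihood is θ^(−n) for θ ≥ max(xᵢ), zero otherwise. Here max(xᵢ) = 7.37.
Posterior ∝ θ^(−5) · θ^(−5) = θ^(−10) on θ ≥ max(5.5, 7.37) = 7.37.
This density is strictly decreasing in θ, so the posterior mode lies at the lower boundary of the support.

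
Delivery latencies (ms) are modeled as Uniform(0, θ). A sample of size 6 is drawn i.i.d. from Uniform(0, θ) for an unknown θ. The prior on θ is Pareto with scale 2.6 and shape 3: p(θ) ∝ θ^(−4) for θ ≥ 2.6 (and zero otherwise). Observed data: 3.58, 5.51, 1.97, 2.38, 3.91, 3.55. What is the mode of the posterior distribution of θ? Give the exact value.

θ̂_MAP = 5.51

The Uniform(0, θ) likelihood is θ^(−n) for θ ≥ max(xᵢ), zero otherwise. Here max(xᵢ) = 5.51.
Posterior ∝ θ^(−4) · θ^(−6) = θ^(−10) on θ ≥ max(2.6, 5.51) = 5.51.
This density is strictly decreasing in θ, so the posterior mode lies at the lower boundary of the support.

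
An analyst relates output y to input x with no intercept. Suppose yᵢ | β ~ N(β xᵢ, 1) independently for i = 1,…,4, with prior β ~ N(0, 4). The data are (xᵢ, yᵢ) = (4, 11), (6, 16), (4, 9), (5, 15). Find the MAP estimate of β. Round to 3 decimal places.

log p(β | y) = −Σ(yᵢ − βxᵢ)²/(2·1) − β²/(2·4) + const.
Setting the derivative to zero: Σxᵢ(yᵢ − βxᵢ)/1 − β/4 = 0, so β = Σxᵢyᵢ / (Σxᵢ² + σ²/τ²).
Σxᵢyᵢ = 4·11 + 6·16 + 4·9 + 5·15 = 251; Σxᵢ² = 93; σ²/τ² = 0.25.
β̂_MAP = 251 / (93 + 0.25) = 251/93.25 ≈ 2.692.

β̂_MAP = 2.692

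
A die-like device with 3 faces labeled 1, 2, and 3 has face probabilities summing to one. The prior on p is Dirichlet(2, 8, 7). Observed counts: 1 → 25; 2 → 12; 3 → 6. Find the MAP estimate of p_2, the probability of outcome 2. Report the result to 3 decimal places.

The posterior is Dirichlet(αᵢ + nᵢ) = Dirichlet(27, 20, 13).
For a Dirichlet(a₁,…,a_K) with all aᵢ > 1, the mode has j-th component (aⱼ − 1)/(Σaᵢ − K).
Here Σaᵢ = 60 and K = 3, so p_2 = (20 − 1)/(60 − 3) = 19/57 ≈ 0.333.

MAP estimate: 0.333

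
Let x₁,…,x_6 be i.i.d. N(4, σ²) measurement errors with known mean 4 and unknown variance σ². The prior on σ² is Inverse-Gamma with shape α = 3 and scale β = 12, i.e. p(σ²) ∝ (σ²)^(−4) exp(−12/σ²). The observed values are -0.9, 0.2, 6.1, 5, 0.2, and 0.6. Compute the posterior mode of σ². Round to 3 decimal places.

σ̂²_MAP = 6.704

Sum of squared deviations about the known mean: SS = (-0.9−4)² + (0.2−4)² + (6.1−4)² + (5−4)² + (0.2−4)² + (0.6−4)² = 69.86.
The Normal likelihood contributes (σ²)^(−n/2) exp(−SS/(2σ²)), so the posterior is Inverse-Gamma(α + n/2, β + SS/2) = Inverse-Gamma(6, 46.93).
The mode of Inverse-Gamma(a, b) is b/(a+1) = 46.93/7 ≈ 6.704.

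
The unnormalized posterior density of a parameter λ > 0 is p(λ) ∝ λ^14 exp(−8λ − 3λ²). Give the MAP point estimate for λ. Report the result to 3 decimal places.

λ̂_MAP = 1.000

ℓ'(λ) = 14/λ − 8 − 6λ. Setting this to zero and multiplying by λ: 6λ² + 8λ − 14 = 0.
λ = (−8 + √(8² + 4·6·14)) / (2·6) = (−8 + √400) / 12 = (−8 + 20)/12 = 1.
ℓ''(λ) = −14/λ² − 6 < 0, confirming a maximum.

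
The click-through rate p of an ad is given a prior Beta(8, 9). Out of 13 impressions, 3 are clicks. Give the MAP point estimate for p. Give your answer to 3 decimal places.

Prior: Beta(8, 9).
Data: 3 successes in 13 trials. The binomial likelihood contributes p^3(1−p)^10, so the posterior is Beta(8+3, 9+10) = Beta(11, 19).
For Beta(a, b) with a, b > 1 the mode is (a−1)/(a+b−2) = 10/28 ≈ 0.357.

p̂_MAP = 0.357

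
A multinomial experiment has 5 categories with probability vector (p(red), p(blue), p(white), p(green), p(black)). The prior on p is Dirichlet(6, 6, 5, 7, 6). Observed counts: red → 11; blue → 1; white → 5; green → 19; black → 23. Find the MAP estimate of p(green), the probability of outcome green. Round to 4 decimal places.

The posterior is Dirichlet(αᵢ + nᵢ) = Dirichlet(17, 7, 10, 26, 29).
For a Dirichlet(a₁,…,a_K) with all aᵢ > 1, the mode has j-th component (aⱼ − 1)/(Σaᵢ − K).
Here Σaᵢ = 89 and K = 5, so p(green) = (26 − 1)/(89 − 5) = 25/84 ≈ 0.2976.

MAP estimate of p(green) = 0.2976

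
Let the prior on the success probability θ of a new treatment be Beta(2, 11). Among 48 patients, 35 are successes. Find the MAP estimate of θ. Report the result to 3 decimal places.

Prior: Beta(2, 11).
Data: 35 successes in 48 trials. The binomial likelihood contributes θ^35(1−θ)^13, so the posterior is Beta(2+35, 11+13) = Beta(37, 24).
For Beta(a, b) with a, b > 1 the mode is (a−1)/(a+b−2) = 36/59 ≈ 0.610.

θ̂_MAP = 0.610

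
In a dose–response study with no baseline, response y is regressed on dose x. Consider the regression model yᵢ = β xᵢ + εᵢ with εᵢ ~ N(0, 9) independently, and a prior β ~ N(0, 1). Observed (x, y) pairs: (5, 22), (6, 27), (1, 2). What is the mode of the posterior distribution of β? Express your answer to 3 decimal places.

log p(β | y) = −Σ(yᵢ − βxᵢ)²/(2·9) − β²/(2·1) + const.
Setting the derivative to zero: Σxᵢ(yᵢ − βxᵢ)/9 − β/1 = 0, so β = Σxᵢyᵢ / (Σxᵢ² + σ²/τ²).
Σxᵢyᵢ = 5·22 + 6·27 + 1·2 = 274; Σxᵢ² = 62; σ²/τ² = 9.
β̂_MAP = 274 / (62 + 9) = 274/71 ≈ 3.859.

β̂_MAP = 3.859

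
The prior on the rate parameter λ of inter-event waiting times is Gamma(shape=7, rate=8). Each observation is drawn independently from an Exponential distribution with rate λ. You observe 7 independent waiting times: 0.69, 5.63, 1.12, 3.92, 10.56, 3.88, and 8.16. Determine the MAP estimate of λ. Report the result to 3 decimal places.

λ̂_MAP = 0.310

The Exponential(rate=λ) likelihood is ∝ λ^n e^(−λΣtᵢ). Here n = 7 and Σtᵢ = 0.69 + 5.63 + 1.12 + 3.92 + 10.56 + 3.88 + 8.16 = 33.96.
Posterior ∝ λ^6e^(−8λ) · λ^7e^(−33.96λ) = λ^13e^(−41.96λ), i.e. Gamma(14, 41.96).
Mode = (a−1)/b = 13/41.96 ≈ 0.310.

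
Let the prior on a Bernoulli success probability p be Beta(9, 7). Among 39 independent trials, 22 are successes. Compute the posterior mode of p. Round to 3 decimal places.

p̂_MAP = 0.566

Prior: Beta(9, 7).
Data: 22 successes in 39 trials. The binomial likelihood contributes p^22(1−p)^17, so the posterior is Beta(9+22, 7+17) = Beta(31, 24).
For Beta(a, b) with a, b > 1 the mode is (a−1)/(a+b−2) = 30/53 ≈ 0.566.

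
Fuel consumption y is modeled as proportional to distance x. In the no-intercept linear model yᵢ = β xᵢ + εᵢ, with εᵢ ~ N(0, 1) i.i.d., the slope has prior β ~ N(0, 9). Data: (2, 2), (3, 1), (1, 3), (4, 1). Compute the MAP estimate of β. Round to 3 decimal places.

log p(β | y) = −Σ(yᵢ − βxᵢ)²/(2·1) − β²/(2·9) + const.
Setting the derivative to zero: Σxᵢ(yᵢ − βxᵢ)/1 − β/9 = 0, so β = Σxᵢyᵢ / (Σxᵢ² + σ²/τ²).
Σxᵢyᵢ = 2·2 + 3·1 + 1·3 + 4·1 = 14; Σxᵢ² = 30; σ²/τ² = 1/9.
β̂_MAP = 14 / (30 + 1/9) = 14/(271/9) = 126/271 ≈ 0.465.

β̂_MAP = 0.465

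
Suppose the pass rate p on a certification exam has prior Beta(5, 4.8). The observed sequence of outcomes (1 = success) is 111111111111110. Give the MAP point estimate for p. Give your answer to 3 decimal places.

Prior: Beta(5, 4.8).
Data: 14 successes in 15 trials (from the sequence). The binomial likelihood contributes p^14(1−p)^1, so the posterior is Beta(5+14, 4.8+1) = Beta(19, 5.8).
For Beta(a, b) with a, b > 1 the mode is (a−1)/(a+b−2) = 18/22.8 ≈ 0.789.

p̂_MAP = 0.789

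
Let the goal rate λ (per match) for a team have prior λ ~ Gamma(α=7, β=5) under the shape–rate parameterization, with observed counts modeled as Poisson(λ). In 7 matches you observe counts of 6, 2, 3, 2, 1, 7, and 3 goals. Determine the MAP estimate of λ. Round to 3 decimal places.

Σxᵢ = 6+2+3+2+1+7+3 = 24, with n = 7.
Posterior ∝ λ^6e^(−5λ) · λ^24e^(−7λ) = λ^30e^(−12λ), i.e. Gamma(shape=31, rate=12).
The mode of a Gamma(a, b) with a ≥ 1 (shape–rate) is (a−1)/b = 30/12 ≈ 2.500.

λ̂_MAP = 2.500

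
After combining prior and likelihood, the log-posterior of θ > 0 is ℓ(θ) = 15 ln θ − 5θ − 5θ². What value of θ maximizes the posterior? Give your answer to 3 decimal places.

ℓ'(θ) = 15/θ − 5 − 10θ. Setting this to zero and multiplying by θ: 10θ² + 5θ − 15 = 0.
θ = (−5 + √(5² + 4·10·15)) / (2·10) = (−5 + √625) / 20 = (−5 + 25)/20 = 1.
ℓ''(θ) = −15/θ² − 10 < 0, confirming a maximum.

θ̂_MAP = 1.000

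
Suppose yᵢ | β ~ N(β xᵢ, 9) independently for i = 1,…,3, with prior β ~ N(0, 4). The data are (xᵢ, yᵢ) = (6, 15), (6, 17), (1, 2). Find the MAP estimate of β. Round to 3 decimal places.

β̂_MAP = 2.578

log p(β | y) = −Σ(yᵢ − βxᵢ)²/(2·9) − β²/(2·4) + const.
Setting the derivative to zero: Σxᵢ(yᵢ − βxᵢ)/9 − β/4 = 0, so β = Σxᵢyᵢ / (Σxᵢ² + σ²/τ²).
Σxᵢyᵢ = 6·15 + 6·17 + 1·2 = 194; Σxᵢ² = 73; σ²/τ² = 2.25.
β̂_MAP = 194 / (73 + 2.25) = 194/75.25 ≈ 2.578.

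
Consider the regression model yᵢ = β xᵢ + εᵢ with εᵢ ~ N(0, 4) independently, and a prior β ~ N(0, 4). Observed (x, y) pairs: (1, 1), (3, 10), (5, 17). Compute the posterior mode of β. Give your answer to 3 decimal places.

β̂_MAP = 3.222

log p(β | y) = −Σ(yᵢ − βxᵢ)²/(2·4) − β²/(2·4) + const.
Setting the derivative to zero: Σxᵢ(yᵢ − βxᵢ)/4 − β/4 = 0, so β = Σxᵢyᵢ / (Σxᵢ² + σ²/τ²).
Σxᵢyᵢ = 1·1 + 3·10 + 5·17 = 116; Σxᵢ² = 35; σ²/τ² = 1.
β̂_MAP = 116 / (35 + 1) = 116/36 ≈ 3.222.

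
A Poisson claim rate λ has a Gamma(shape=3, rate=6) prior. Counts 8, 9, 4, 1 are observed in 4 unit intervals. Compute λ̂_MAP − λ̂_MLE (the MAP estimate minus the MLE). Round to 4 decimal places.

Σxᵢ = 22. Posterior is Gamma(25, 10); MAP = (25−1)/10 = 24/10 ≈ 2.40000.
MLE = x̄ = 22/4 ≈ 5.50000.
Difference = 24/10 − 22/4 = -31/10 ≈ -3.1000.

MAP − MLE = -3.1000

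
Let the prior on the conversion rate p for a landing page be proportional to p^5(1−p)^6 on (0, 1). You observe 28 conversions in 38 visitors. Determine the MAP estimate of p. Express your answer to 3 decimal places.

The prior density ∝ p^5(1−p)^6 is the kernel of Beta(6, 7).
Data: 28 successes in 38 trials. The binomial likelihood contributes p^28(1−p)^10, so the posterior is Beta(6+28, 7+10) = Beta(34, 17).
For Beta(a, b) with a, b > 1 the mode is (a−1)/(a+b−2) = 33/49 ≈ 0.673.

p̂_MAP = 0.673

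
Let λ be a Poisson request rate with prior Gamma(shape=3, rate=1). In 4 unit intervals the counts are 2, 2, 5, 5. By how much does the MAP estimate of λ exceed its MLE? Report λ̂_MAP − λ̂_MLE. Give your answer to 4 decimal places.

MAP − MLE = -0.3000

Σxᵢ = 14. Posterior is Gamma(17, 5); MAP = (17−1)/5 = 16/5 ≈ 3.20000.
MLE = x̄ = 14/4 ≈ 3.50000.
Difference = 16/5 − 14/4 = -3/10 ≈ -0.3000.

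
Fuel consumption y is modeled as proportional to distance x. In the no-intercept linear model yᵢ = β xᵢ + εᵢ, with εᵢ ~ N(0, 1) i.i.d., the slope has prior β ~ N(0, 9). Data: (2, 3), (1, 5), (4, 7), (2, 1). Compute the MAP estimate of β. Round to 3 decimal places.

log p(β | y) = −Σ(yᵢ − βxᵢ)²/(2·1) − β²/(2·9) + const.
Setting the derivative to zero: Σxᵢ(yᵢ − βxᵢ)/1 − β/9 = 0, so β = Σxᵢyᵢ / (Σxᵢ² + σ²/τ²).
Σxᵢyᵢ = 2·3 + 1·5 + 4·7 + 2·1 = 41; Σxᵢ² = 25; σ²/τ² = 1/9.
β̂_MAP = 41 / (25 + 1/9) = 41/(226/9) = 369/226 ≈ 1.633.

β̂_MAP = 1.633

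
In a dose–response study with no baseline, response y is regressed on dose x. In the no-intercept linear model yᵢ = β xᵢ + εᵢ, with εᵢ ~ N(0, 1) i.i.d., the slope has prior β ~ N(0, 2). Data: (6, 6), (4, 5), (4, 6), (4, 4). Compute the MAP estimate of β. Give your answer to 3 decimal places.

β̂_MAP = 1.136

log p(β | y) = −Σ(yᵢ − βxᵢ)²/(2·1) − β²/(2·2) + const.
Setting the derivative to zero: Σxᵢ(yᵢ − βxᵢ)/1 − β/2 = 0, so β = Σxᵢyᵢ / (Σxᵢ² + σ²/τ²).
Σxᵢyᵢ = 6·6 + 4·5 + 4·6 + 4·4 = 96; Σxᵢ² = 84; σ²/τ² = 0.5.
β̂_MAP = 96 / (84 + 0.5) = 96/84.5 ≈ 1.136.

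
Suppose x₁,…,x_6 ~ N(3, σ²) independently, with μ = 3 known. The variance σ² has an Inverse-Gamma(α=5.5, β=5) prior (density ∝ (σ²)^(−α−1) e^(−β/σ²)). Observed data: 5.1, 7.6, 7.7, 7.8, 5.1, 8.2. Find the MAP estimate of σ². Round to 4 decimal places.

Sum of squared deviations about the known mean: SS = (5.1−3)² + (7.6−3)² + (7.7−3)² + (7.8−3)² + (5.1−3)² + (8.2−3)² = 102.15.
The Normal likelihood contributes (σ²)^(−n/2) exp(−SS/(2σ²)), so the posterior is Inverse-Gamma(α + n/2, β + SS/2) = Inverse-Gamma(8.5, 56.075).
The mode of Inverse-Gamma(a, b) is b/(a+1) = 56.075/9.5 ≈ 5.9026.

σ̂²_MAP = 5.9026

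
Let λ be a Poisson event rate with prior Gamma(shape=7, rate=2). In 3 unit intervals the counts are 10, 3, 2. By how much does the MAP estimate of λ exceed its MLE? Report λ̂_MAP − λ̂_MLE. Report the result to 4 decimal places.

MAP − MLE = -0.8000

Σxᵢ = 15. Posterior is Gamma(22, 5); MAP = (22−1)/5 = 21/5 ≈ 4.20000.
MLE = x̄ = 15/3 ≈ 5.00000.
Difference = 21/5 − 15/3 = -4/5 ≈ -0.8000.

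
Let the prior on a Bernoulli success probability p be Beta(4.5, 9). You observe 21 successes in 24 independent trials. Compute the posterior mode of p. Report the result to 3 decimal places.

Prior: Beta(4.5, 9).
Data: 21 successes in 24 trials. The binomial likelihood contributes p^21(1−p)^3, so the posterior is Beta(4.5+21, 9+3) = Beta(25.5, 12).
For Beta(a, b) with a, b > 1 the mode is (a−1)/(a+b−2) = 24.5/35.5 ≈ 0.690.

p̂_MAP = 0.690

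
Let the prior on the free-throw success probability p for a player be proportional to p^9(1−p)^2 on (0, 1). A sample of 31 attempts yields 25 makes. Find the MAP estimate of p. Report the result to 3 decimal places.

p̂_MAP = 0.810

The prior density ∝ p^9(1−p)^2 is the kernel of Beta(10, 3).
Data: 25 successes in 31 trials. The binomial likelihood contributes p^25(1−p)^6, so the posterior is Beta(10+25, 3+6) = Beta(35, 9).
For Beta(a, b) with a, b > 1 the mode is (a−1)/(a+b−2) = 34/42 ≈ 0.810.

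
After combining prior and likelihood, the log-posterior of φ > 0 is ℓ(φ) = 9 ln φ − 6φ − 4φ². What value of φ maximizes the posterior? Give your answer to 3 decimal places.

φ̂_MAP = 0.750

ℓ'(φ) = 9/φ − 6 − 8φ. Setting this to zero and multiplying by φ: 8φ² + 6φ − 9 = 0.
φ = (−6 + √(6² + 4·8·9)) / (2·8) = (−6 + √324) / 16 = (−6 + 18)/16 = 3/4.
ℓ''(φ) = −9/φ² − 8 < 0, confirming a maximum.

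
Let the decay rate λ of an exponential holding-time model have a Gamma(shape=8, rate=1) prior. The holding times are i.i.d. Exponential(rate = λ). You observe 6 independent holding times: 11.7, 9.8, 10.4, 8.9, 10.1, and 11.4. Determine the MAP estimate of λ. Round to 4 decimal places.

λ̂_MAP = 0.2054

The Exponential(rate=λ) likelihood is ∝ λ^n e^(−λΣtᵢ). Here n = 6 and Σtᵢ = 11.7 + 9.8 + 10.4 + 8.9 + 10.1 + 11.4 = 62.3.
Posterior ∝ λ^7e^(−1λ) · λ^6e^(−62.3λ) = λ^13e^(−63.3λ), i.e. Gamma(14, 63.3).
Mode = (a−1)/b = 13/63.3 ≈ 0.2054.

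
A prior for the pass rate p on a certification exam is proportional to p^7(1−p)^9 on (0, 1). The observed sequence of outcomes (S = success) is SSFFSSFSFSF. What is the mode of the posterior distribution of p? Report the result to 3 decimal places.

p̂_MAP = 0.481

The prior density ∝ p^7(1−p)^9 is the kernel of Beta(8, 10).
Data: 6 successes in 11 trials (from the sequence). The binomial likelihood contributes p^6(1−p)^5, so the posterior is Beta(8+6, 10+5) = Beta(14, 15).
For Beta(a, b) with a, b > 1 the mode is (a−1)/(a+b−2) = 13/27 ≈ 0.481.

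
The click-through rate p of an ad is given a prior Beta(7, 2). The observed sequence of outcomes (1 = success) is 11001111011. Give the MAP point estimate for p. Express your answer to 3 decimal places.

p̂_MAP = 0.778

Prior: Beta(7, 2).
Data: 8 successes in 11 trials (from the sequence). The binomial likelihood contributes p^8(1−p)^3, so the posterior is Beta(7+8, 2+3) = Beta(15, 5).
For Beta(a, b) with a, b > 1 the mode is (a−1)/(a+b−2) = 14/18 ≈ 0.778.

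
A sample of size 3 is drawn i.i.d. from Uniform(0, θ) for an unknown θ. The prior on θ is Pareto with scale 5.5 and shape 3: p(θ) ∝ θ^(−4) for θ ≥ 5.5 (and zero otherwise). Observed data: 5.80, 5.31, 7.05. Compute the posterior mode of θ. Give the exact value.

The Uniform(0, θ) likelihood is θ^(−n) for θ ≥ max(xᵢ), zero otherwise. Here max(xᵢ) = 7.05.
Posterior ∝ θ^(−4) · θ^(−3) = θ^(−7) on θ ≥ max(5.5, 7.05) = 7.05.
This density is strictly decreasing in θ, so the posterior mode lies at the lower boundary of the support.

θ̂_MAP = 7.05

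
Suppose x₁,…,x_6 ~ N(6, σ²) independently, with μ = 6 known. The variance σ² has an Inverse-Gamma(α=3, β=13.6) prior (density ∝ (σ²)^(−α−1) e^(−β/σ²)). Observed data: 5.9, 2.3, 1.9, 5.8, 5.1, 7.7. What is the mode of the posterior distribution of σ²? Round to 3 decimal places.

σ̂²_MAP = 4.389

Sum of squared deviations about the known mean: SS = (5.9−6)² + (2.3−6)² + (1.9−6)² + (5.8−6)² + (5.1−6)² + (7.7−6)² = 34.25.
The Normal likelihood contributes (σ²)^(−n/2) exp(−SS/(2σ²)), so the posterior is Inverse-Gamma(α + n/2, β + SS/2) = Inverse-Gamma(6, 30.725).
The mode of Inverse-Gamma(a, b) is b/(a+1) = 30.725/7 ≈ 4.389.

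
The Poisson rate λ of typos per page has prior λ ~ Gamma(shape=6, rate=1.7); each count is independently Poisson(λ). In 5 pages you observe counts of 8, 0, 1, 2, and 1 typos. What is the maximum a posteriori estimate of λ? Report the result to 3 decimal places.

λ̂_MAP = 2.537

Σxᵢ = 8+0+1+2+1 = 12, with n = 5.
Posterior ∝ λ^5e^(−1.7λ) · λ^12e^(−5λ) = λ^17e^(−6.7λ), i.e. Gamma(shape=18, rate=6.7).
The mode of a Gamma(a, b) with a ≥ 1 (shape–rate) is (a−1)/b = 17/6.7 ≈ 2.537.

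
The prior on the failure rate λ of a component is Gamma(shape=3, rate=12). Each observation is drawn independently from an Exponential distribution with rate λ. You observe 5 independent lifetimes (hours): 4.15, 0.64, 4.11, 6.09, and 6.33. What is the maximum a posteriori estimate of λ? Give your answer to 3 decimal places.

The Exponential(rate=λ) likelihood is ∝ λ^n e^(−λΣtᵢ). Here n = 5 and Σtᵢ = 4.15 + 0.64 + 4.11 + 6.09 + 6.33 = 21.32.
Posterior ∝ λ^2e^(−12λ) · λ^5e^(−21.32λ) = λ^7e^(−33.32λ), i.e. Gamma(8, 33.32).
Mode = (a−1)/b = 7/33.32 ≈ 0.210.

λ̂_MAP = 0.210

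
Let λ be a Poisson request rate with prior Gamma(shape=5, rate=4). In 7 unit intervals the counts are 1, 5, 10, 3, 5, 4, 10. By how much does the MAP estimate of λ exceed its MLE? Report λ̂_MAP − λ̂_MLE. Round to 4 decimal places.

Σxᵢ = 38. Posterior is Gamma(43, 11); MAP = (43−1)/11 = 42/11 ≈ 3.81818.
MLE = x̄ = 38/7 ≈ 5.42857.
Difference = 42/11 − 38/7 = -124/77 ≈ -1.6104.

MAP − MLE = -1.6104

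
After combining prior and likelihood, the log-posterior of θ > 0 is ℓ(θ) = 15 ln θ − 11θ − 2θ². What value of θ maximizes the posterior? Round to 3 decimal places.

ℓ'(θ) = 15/θ − 11 − 4θ. Setting this to zero and multiplying by θ: 4θ² + 11θ − 15 = 0.
θ = (−11 + √(11² + 4·4·15)) / (2·4) = (−11 + √361) / 8 = (−11 + 19)/8 = 1.
ℓ''(θ) = −15/θ² − 4 < 0, confirming a maximum.

θ̂_MAP = 1.000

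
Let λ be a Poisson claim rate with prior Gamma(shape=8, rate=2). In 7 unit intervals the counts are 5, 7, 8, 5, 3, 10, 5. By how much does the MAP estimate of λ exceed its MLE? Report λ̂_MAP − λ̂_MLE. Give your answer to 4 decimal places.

Σxᵢ = 43. Posterior is Gamma(51, 9); MAP = (51−1)/9 = 50/9 ≈ 5.55556.
MLE = x̄ = 43/7 ≈ 6.14286.
Difference = 50/9 − 43/7 = -37/63 ≈ -0.5873.

MAP − MLE = -0.5873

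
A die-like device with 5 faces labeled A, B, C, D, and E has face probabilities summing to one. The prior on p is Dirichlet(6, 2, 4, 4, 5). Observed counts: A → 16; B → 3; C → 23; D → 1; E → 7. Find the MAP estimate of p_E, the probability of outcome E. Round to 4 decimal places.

The posterior is Dirichlet(αᵢ + nᵢ) = Dirichlet(22, 5, 27, 5, 12).
For a Dirichlet(a₁,…,a_K) with all aᵢ > 1, the mode has j-th component (aⱼ − 1)/(Σaᵢ − K).
Here Σaᵢ = 71 and K = 5, so p_E = (12 − 1)/(71 − 5) = 11/66 ≈ 0.1667.

MAP estimate of p_E = 0.1667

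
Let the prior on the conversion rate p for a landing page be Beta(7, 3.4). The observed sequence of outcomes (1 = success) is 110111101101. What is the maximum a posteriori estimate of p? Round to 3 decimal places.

Prior: Beta(7, 3.4).
Data: 9 successes in 12 trials (from the sequence). The binomial likelihood contributes p^9(1−p)^3, so the posterior is Beta(7+9, 3.4+3) = Beta(16, 6.4).
For Beta(a, b) with a, b > 1 the mode is (a−1)/(a+b−2) = 15/20.4 ≈ 0.735.

p̂_MAP = 0.735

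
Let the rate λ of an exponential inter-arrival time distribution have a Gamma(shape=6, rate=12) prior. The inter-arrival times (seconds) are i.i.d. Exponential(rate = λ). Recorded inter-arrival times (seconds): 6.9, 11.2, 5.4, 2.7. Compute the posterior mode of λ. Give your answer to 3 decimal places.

The Exponential(rate=λ) likelihood is ∝ λ^n e^(−λΣtᵢ). Here n = 4 and Σtᵢ = 6.9 + 11.2 + 5.4 + 2.7 = 26.2.
Posterior ∝ λ^5e^(−12λ) · λ^4e^(−26.2λ) = λ^9e^(−38.2λ), i.e. Gamma(10, 38.2).
Mode = (a−1)/b = 9/38.2 ≈ 0.236.

λ̂_MAP = 0.236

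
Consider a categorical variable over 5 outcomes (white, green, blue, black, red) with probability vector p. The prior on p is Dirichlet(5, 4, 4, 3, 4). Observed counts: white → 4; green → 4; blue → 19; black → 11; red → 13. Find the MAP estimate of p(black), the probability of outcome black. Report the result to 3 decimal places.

The posterior is Dirichlet(αᵢ + nᵢ) = Dirichlet(9, 8, 23, 14, 17).
For a Dirichlet(a₁,…,a_K) with all aᵢ > 1, the mode has j-th component (aⱼ − 1)/(Σaᵢ − K).
Here Σaᵢ = 71 and K = 5, so p(black) = (14 − 1)/(71 − 5) = 13/66 ≈ 0.197.

MAP estimate of p(black) = 0.197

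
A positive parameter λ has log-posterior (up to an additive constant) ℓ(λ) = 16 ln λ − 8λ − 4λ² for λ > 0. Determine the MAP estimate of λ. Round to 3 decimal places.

ℓ'(λ) = 16/λ − 8 − 8λ. Setting this to zero and multiplying by λ: 8λ² + 8λ − 16 = 0.
λ = (−8 + √(8² + 4·8·16)) / (2·8) = (−8 + √576) / 16 = (−8 + 24)/16 = 1.
ℓ''(λ) = −16/λ² − 8 < 0, confirming a maximum.

λ̂_MAP = 1.000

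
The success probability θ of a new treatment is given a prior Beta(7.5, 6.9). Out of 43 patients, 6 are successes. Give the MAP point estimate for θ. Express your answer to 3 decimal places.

Prior: Beta(7.5, 6.9).
Data: 6 successes in 43 trials. The binomial likelihood contributes θ^6(1−θ)^37, so the posterior is Beta(7.5+6, 6.9+37) = Beta(13.5, 43.9).
For Beta(a, b) with a, b > 1 the mode is (a−1)/(a+b−2) = 12.5/55.4 ≈ 0.226.

θ̂_MAP = 0.226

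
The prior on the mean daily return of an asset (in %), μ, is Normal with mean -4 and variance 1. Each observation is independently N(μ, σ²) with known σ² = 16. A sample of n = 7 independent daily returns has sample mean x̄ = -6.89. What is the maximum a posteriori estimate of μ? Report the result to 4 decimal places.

n = 7, x̄ = -6.89.
For a Normal prior and Normal likelihood with known variance, the posterior is Normal; its mode equals its mean, the precision-weighted average.
Prior precision 1/σ₀² = 1/1 = 1; data precision n/σ² = 7/16 = 0.4375.
μ̂ = (1·(-4) + 0.4375·(-6.89)) / (1 + 0.4375) = (-7.014375)/1.4375 = -11223/2300 ≈ -4.8796.

μ̂_MAP = -4.8796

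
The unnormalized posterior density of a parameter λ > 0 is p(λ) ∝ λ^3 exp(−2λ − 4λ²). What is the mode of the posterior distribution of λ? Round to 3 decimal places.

λ̂_MAP = 0.500

ℓ'(λ) = 3/λ − 2 − 8λ. Setting this to zero and multiplying by λ: 8λ² + 2λ − 3 = 0.
λ = (−2 + √(2² + 4·8·3)) / (2·8) = (−2 + √100) / 16 = (−2 + 10)/16 = 1/2.
ℓ''(λ) = −3/λ² − 8 < 0, confirming a maximum.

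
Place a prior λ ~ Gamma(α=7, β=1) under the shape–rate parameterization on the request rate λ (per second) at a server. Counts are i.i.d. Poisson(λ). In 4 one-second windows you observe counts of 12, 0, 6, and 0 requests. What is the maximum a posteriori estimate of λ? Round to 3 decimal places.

λ̂_MAP = 4.800

Σxᵢ = 12+0+6+0 = 18, with n = 4.
Posterior ∝ λ^6e^(−1λ) · λ^18e^(−4λ) = λ^24e^(−5λ), i.e. Gamma(shape=25, rate=5).
The mode of a Gamma(a, b) with a ≥ 1 (shape–rate) is (a−1)/b = 24/5 ≈ 4.800.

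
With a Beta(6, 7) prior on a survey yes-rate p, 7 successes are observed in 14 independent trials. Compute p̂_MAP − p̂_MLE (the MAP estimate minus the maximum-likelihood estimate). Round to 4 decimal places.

MAP − MLE = -0.0200

Posterior is Beta(13, 14); MAP = (13−1)/(27−2) = 12/25 ≈ 0.48000.
MLE ignores the prior: p̂_MLE = k/n = 7/14 ≈ 0.50000.
Difference = 12/25 − 7/14 = -1/50 ≈ -0.0200.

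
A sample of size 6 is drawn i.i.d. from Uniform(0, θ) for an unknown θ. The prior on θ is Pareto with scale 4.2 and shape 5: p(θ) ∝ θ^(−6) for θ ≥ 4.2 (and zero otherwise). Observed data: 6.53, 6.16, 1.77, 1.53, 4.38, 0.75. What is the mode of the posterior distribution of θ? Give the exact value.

The Uniform(0, θ) likelihood is θ^(−n) for θ ≥ max(xᵢ), zero otherwise. Here max(xᵢ) = 6.53.
Posterior ∝ θ^(−6) · θ^(−6) = θ^(−12) on θ ≥ max(4.2, 6.53) = 6.53.
This density is strictly decreasing in θ, so the posterior mode lies at the lower boundary of the support.

θ̂_MAP = 6.53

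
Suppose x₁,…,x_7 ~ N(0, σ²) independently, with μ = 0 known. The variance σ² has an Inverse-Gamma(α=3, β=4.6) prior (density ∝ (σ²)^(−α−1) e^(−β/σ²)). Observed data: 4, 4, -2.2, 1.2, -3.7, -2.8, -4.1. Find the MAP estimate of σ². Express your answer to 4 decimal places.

σ̂²_MAP = 5.7213

Sum of squared deviations about the known mean: SS = (4−0)² + (4−0)² + (-2.2−0)² + (1.2−0)² + (-3.7−0)² + (-2.8−0)² + (-4.1−0)² = 76.62.
The Normal likelihood contributes (σ²)^(−n/2) exp(−SS/(2σ²)), so the posterior is Inverse-Gamma(α + n/2, β + SS/2) = Inverse-Gamma(6.5, 42.91).
The mode of Inverse-Gamma(a, b) is b/(a+1) = 42.91/7.5 ≈ 5.7213.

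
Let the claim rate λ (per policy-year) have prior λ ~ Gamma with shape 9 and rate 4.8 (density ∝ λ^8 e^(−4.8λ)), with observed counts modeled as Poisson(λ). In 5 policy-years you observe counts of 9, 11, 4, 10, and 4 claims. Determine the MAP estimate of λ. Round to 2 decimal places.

Σxᵢ = 9+11+4+10+4 = 38, with n = 5.
Posterior ∝ λ^8e^(−4.8λ) · λ^38e^(−5λ) = λ^46e^(−9.8λ), i.e. Gamma(shape=47, rate=9.8).
The mode of a Gamma(a, b) with a ≥ 1 (shape–rate) is (a−1)/b = 46/9.8 ≈ 4.69.

λ̂_MAP = 4.69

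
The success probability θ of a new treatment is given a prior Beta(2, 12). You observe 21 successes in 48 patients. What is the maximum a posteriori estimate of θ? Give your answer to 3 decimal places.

θ̂_MAP = 0.367

Prior: Beta(2, 12).
Data: 21 successes in 48 trials. The binomial likelihood contributes θ^21(1−θ)^27, so the posterior is Beta(2+21, 12+27) = Beta(23, 39).
For Beta(a, b) with a, b > 1 the mode is (a−1)/(a+b−2) = 22/60 ≈ 0.367.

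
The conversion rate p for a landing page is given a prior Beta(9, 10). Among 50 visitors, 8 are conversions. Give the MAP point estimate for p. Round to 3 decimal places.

p̂_MAP = 0.239

Prior: Beta(9, 10).
Data: 8 successes in 50 trials. The binomial likelihood contributes p^8(1−p)^42, so the posterior is Beta(9+8, 10+42) = Beta(17, 52).
For Beta(a, b) with a, b > 1 the mode is (a−1)/(a+b−2) = 16/67 ≈ 0.239.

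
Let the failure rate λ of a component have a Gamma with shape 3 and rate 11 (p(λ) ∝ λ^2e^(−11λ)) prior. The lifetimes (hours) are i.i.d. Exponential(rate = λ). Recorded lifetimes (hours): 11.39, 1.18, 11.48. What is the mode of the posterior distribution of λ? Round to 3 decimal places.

The Exponential(rate=λ) likelihood is ∝ λ^n e^(−λΣtᵢ). Here n = 3 and Σtᵢ = 11.39 + 1.18 + 11.48 = 24.05.
Posterior ∝ λ^2e^(−11λ) · λ^3e^(−24.05λ) = λ^5e^(−35.05λ), i.e. Gamma(6, 35.05).
Mode = (a−1)/b = 5/35.05 ≈ 0.143.

λ̂_MAP = 0.143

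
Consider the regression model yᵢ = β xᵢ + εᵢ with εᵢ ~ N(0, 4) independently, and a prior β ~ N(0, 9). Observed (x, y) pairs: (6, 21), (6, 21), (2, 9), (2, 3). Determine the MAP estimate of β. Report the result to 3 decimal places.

log p(β | y) = −Σ(yᵢ − βxᵢ)²/(2·4) − β²/(2·9) + const.
Setting the derivative to zero: Σxᵢ(yᵢ − βxᵢ)/4 − β/9 = 0, so β = Σxᵢyᵢ / (Σxᵢ² + σ²/τ²).
Σxᵢyᵢ = 6·21 + 6·21 + 2·9 + 2·3 = 276; Σxᵢ² = 80; σ²/τ² = 4/9.
β̂_MAP = 276 / (80 + 4/9) = 276/(724/9) = 621/181 ≈ 3.431.

β̂_MAP = 3.431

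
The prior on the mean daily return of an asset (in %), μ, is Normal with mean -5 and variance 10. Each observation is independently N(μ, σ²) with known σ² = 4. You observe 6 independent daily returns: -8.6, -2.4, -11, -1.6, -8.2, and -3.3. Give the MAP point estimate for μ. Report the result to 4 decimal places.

n = 6; x̄ = ((-8.6) + (-2.4) + (-11) + (-1.6) + (-8.2) + (-3.3))/6 = -35.1/6 = -5.85.
For a Normal prior and Normal likelihood with known variance, the posterior is Normal; its mode equals its mean, the precision-weighted average.
Prior precision 1/σ₀² = 1/10 = 0.1; data precision n/σ² = 6/4 = 1.5.
μ̂ = (0.1·(-5) + 1.5·(-5.85)) / (0.1 + 1.5) = (-9.275)/1.6 = -5.796875 ≈ -5.7969.

μ̂_MAP = -5.7969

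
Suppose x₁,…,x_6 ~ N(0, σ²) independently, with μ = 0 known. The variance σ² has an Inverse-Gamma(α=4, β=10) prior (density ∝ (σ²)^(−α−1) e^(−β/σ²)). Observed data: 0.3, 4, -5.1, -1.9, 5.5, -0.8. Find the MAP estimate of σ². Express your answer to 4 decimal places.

Sum of squared deviations about the known mean: SS = (0.3−0)² + (4−0)² + (-5.1−0)² + (-1.9−0)² + (5.5−0)² + (-0.8−0)² = 76.6.
The Normal likelihood contributes (σ²)^(−n/2) exp(−SS/(2σ²)), so the posterior is Inverse-Gamma(α + n/2, β + SS/2) = Inverse-Gamma(7, 48.3).
The mode of Inverse-Gamma(a, b) is b/(a+1) = 48.3/8 ≈ 6.0375.

σ̂²_MAP = 6.0375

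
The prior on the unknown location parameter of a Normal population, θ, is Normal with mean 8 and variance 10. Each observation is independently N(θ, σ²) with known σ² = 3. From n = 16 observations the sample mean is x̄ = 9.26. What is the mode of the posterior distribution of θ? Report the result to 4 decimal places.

n = 16, x̄ = 9.26.
For a Normal prior and Normal likelihood with known variance, the posterior is Normal; its mode equals its mean, the precision-weighted average.
Prior precision 1/σ₀² = 1/10 = 0.1; data precision n/σ² = 16/3.
θ̂ = (0.1·8 + (16/3)·9.26) / (0.1 + 16/3) = (3764/75)/(163/30) = 7528/815 ≈ 9.2368.

θ̂_MAP = 9.2368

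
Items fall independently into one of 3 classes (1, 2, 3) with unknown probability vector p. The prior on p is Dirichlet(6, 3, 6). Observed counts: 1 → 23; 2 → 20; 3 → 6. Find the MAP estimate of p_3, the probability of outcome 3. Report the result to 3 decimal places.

The posterior is Dirichlet(αᵢ + nᵢ) = Dirichlet(29, 23, 12).
For a Dirichlet(a₁,…,a_K) with all aᵢ > 1, the mode has j-th component (aⱼ − 1)/(Σaᵢ − K).
Here Σaᵢ = 64 and K = 3, so p_3 = (12 − 1)/(64 − 3) = 11/61 ≈ 0.180.

MAP estimate: 0.180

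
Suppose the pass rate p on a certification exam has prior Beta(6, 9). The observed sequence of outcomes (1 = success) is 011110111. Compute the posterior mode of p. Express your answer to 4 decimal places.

Prior: Beta(6, 9).
Data: 7 successes in 9 trials (from the sequence). The binomial likelihood contributes p^7(1−p)^2, so the posterior is Beta(6+7, 9+2) = Beta(13, 11).
For Beta(a, b) with a, b > 1 the mode is (a−1)/(a+b−2) = 12/22 ≈ 0.5455.

p̂_MAP = 0.5455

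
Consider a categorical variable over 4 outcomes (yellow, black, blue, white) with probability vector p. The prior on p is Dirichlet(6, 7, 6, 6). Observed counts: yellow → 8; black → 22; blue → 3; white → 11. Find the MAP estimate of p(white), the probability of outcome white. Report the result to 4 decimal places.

The posterior is Dirichlet(αᵢ + nᵢ) = Dirichlet(14, 29, 9, 17).
For a Dirichlet(a₁,…,a_K) with all aᵢ > 1, the mode has j-th component (aⱼ − 1)/(Σaᵢ − K).
Here Σaᵢ = 69 and K = 4, so p(white) = (17 − 1)/(69 − 4) = 16/65 ≈ 0.2462.

MAP estimate of p(white) = 0.2462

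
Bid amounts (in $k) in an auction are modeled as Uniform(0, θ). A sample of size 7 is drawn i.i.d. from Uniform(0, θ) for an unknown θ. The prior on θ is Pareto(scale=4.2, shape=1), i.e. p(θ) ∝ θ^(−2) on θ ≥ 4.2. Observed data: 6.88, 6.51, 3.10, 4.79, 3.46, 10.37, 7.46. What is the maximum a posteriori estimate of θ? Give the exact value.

The Uniform(0, θ) likelihood is θ^(−n) for θ ≥ max(xᵢ), zero otherwise. Here max(xᵢ) = 10.37.
Posterior ∝ θ^(−2) · θ^(−7) = θ^(−9) on θ ≥ max(4.2, 10.37) = 10.37.
This density is strictly decreasing in θ, so the posterior mode lies at the lower boundary of the support.

θ̂_MAP = 10.37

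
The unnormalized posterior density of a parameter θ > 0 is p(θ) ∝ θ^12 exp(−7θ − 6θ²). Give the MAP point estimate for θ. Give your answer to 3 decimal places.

ℓ'(θ) = 12/θ − 7 − 12θ. Setting this to zero and multiplying by θ: 12θ² + 7θ − 12 = 0.
θ = (−7 + √(7² + 4·12·12)) / (2·12) = (−7 + √625) / 24 = (−7 + 25)/24 = 3/4.
ℓ''(θ) = −12/θ² − 12 < 0, confirming a maximum.

θ̂_MAP = 0.750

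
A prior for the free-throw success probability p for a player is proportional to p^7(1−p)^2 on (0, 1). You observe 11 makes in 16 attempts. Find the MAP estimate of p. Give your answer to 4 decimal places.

p̂_MAP = 0.7200

The prior density ∝ p^7(1−p)^2 is the kernel of Beta(8, 3).
Data: 11 successes in 16 trials. The binomial likelihood contributes p^11(1−p)^5, so the posterior is Beta(8+11, 3+5) = Beta(19, 8).
For Beta(a, b) with a, b > 1 the mode is (a−1)/(a+b−2) = 18/25 ≈ 0.7200.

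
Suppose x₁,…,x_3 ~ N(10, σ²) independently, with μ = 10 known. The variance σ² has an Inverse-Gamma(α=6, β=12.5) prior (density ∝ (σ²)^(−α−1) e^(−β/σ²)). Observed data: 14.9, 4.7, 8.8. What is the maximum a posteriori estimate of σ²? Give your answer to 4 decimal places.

Sum of squared deviations about the known mean: SS = (14.9−10)² + (4.7−10)² + (8.8−10)² = 53.54.
The Normal likelihood contributes (σ²)^(−n/2) exp(−SS/(2σ²)), so the posterior is Inverse-Gamma(α + n/2, β + SS/2) = Inverse-Gamma(7.5, 39.27).
The mode of Inverse-Gamma(a, b) is b/(a+1) = 39.27/8.5 ≈ 4.6200.

σ̂²_MAP = 4.6200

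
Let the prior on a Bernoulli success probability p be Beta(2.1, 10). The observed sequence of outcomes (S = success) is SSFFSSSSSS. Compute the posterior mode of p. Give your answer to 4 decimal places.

p̂_MAP = 0.4527

Prior: Beta(2.1, 10).
Data: 8 successes in 10 trials (from the sequence). The binomial likelihood contributes p^8(1−p)^2, so the posterior is Beta(2.1+8, 10+2) = Beta(10.1, 12).
For Beta(a, b) with a, b > 1 the mode is (a−1)/(a+b−2) = 9.1/20.1 ≈ 0.4527.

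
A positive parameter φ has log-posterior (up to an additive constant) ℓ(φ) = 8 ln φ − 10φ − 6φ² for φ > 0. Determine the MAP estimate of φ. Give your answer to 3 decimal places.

ℓ'(φ) = 8/φ − 10 − 12φ. Setting this to zero and multiplying by φ: 12φ² + 10φ − 8 = 0.
φ = (−10 + √(10² + 4·12·8)) / (2·12) = (−10 + √484) / 24 = (−10 + 22)/24 = 1/2.
ℓ''(φ) = −8/φ² − 12 < 0, confirming a maximum.

φ̂_MAP = 0.500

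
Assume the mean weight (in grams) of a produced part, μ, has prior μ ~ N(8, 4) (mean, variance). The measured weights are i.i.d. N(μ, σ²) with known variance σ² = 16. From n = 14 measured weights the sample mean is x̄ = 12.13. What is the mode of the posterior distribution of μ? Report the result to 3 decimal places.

μ̂_MAP = 11.212

n = 14, x̄ = 12.13.
For a Normal prior and Normal likelihood with known variance, the posterior is Normal; its mode equals its mean, the precision-weighted average.
Prior precision 1/σ₀² = 1/4 = 0.25; data precision n/σ² = 14/16 = 0.875.
μ̂ = (0.25·8 + 0.875·12.13) / (0.25 + 0.875) = 12.61375/1.125 = 10091/900 ≈ 11.212.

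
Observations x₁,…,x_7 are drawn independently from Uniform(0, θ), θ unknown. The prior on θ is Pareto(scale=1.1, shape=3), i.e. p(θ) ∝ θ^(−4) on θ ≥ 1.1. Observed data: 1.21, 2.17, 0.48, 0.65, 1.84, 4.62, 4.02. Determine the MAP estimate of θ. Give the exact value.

The Uniform(0, θ) likelihood is θ^(−n) for θ ≥ max(xᵢ), zero otherwise. Here max(xᵢ) = 4.62.
Posterior ∝ θ^(−4) · θ^(−7) = θ^(−11) on θ ≥ max(1.1, 4.62) = 4.62.
This density is strictly decreasing in θ, so the posterior mode lies at the lower boundary of the support.

θ̂_MAP = 4.62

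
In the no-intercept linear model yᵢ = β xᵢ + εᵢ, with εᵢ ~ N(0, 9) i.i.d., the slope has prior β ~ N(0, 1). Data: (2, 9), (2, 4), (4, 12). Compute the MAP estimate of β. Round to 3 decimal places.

β̂_MAP = 2.242

log p(β | y) = −Σ(yᵢ − βxᵢ)²/(2·9) − β²/(2·1) + const.
Setting the derivative to zero: Σxᵢ(yᵢ − βxᵢ)/9 − β/1 = 0, so β = Σxᵢyᵢ / (Σxᵢ² + σ²/τ²).
Σxᵢyᵢ = 2·9 + 2·4 + 4·12 = 74; Σxᵢ² = 24; σ²/τ² = 9.
β̂_MAP = 74 / (24 + 9) = 74/33 ≈ 2.242.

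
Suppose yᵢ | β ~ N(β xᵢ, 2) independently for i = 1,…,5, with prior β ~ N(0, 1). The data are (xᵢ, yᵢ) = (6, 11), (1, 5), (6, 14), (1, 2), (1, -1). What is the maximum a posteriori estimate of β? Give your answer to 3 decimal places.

β̂_MAP = 2.026

log p(β | y) = −Σ(yᵢ − βxᵢ)²/(2·2) − β²/(2·1) + const.
Setting the derivative to zero: Σxᵢ(yᵢ − βxᵢ)/2 − β/1 = 0, so β = Σxᵢyᵢ / (Σxᵢ² + σ²/τ²).
Σxᵢyᵢ = 6·11 + 1·5 + 6·14 + 1·2 + 1·(-1) = 156; Σxᵢ² = 75; σ²/τ² = 2.
β̂_MAP = 156 / (75 + 2) = 156/77 ≈ 2.026.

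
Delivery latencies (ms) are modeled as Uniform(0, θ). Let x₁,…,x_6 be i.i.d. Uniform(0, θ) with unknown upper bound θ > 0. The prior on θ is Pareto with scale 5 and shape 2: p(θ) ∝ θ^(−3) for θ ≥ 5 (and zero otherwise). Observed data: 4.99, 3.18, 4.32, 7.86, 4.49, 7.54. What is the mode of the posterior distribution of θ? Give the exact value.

θ̂_MAP = 7.86

The Uniform(0, θ) likelihood is θ^(−n) for θ ≥ max(xᵢ), zero otherwise. Here max(xᵢ) = 7.86.
Posterior ∝ θ^(−3) · θ^(−6) = θ^(−9) on θ ≥ max(5, 7.86) = 7.86.
This density is strictly decreasing in θ, so the posterior mode lies at the lower boundary of the support.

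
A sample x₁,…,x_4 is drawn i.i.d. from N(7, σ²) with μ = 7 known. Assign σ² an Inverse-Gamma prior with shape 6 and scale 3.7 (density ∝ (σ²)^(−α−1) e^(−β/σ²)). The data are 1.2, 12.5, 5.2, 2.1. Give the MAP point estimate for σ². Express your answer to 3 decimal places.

Sum of squared deviations about the known mean: SS = (1.2−7)² + (12.5−7)² + (5.2−7)² + (2.1−7)² = 91.14.
The Normal likelihood contributes (σ²)^(−n/2) exp(−SS/(2σ²)), so the posterior is Inverse-Gamma(α + n/2, β + SS/2) = Inverse-Gamma(8, 49.27).
The mode of Inverse-Gamma(a, b) is b/(a+1) = 49.27/9 ≈ 5.474.

σ̂²_MAP = 5.474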